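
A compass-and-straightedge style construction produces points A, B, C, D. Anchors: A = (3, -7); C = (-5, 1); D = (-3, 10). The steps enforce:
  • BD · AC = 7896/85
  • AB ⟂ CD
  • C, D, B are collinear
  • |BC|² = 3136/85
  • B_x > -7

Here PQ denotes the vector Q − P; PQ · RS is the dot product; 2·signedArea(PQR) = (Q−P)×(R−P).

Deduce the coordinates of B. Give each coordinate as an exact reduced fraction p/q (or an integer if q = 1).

B = (-537/85, -419/85)

1. B_x = -537/85  [C, D, B are collinear ∩ AB ⟂ CD]
2. B_y = -419/85  [C, D, B are collinear ∩ AB ⟂ CD]
   → B = (-537/85, -419/85)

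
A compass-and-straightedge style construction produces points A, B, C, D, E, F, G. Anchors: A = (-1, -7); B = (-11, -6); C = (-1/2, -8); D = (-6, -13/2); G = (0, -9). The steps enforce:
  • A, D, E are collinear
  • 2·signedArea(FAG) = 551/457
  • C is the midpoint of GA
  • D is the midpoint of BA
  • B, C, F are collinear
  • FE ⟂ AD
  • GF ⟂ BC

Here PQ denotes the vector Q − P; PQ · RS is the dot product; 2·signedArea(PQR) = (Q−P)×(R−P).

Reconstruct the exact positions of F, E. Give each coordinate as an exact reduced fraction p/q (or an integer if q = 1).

E = (12293/46157, -328944/46157)
F = (76/457, -3714/457)

1. F_x = 76/457  [B, C, F are collinear ∩ GF ⟂ BC]
2. F_y = -3714/457  [B, C, F are collinear ∩ GF ⟂ BC]
   → F = (76/457, -3714/457)
3. E_x = 12293/46157  [A, D, E are collinear ∩ FE ⟂ AD]
4. E_y = -328944/46157  [A, D, E are collinear ∩ FE ⟂ AD]
   → E = (12293/46157, -328944/46157)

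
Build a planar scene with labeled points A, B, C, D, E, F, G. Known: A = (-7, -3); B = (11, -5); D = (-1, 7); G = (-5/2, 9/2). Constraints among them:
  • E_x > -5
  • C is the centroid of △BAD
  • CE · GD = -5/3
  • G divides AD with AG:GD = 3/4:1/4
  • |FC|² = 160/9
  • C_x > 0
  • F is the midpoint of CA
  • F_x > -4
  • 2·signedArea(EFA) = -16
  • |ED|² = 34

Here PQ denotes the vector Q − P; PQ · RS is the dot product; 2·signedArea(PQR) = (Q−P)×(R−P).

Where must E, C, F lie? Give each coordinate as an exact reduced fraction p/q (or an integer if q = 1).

1. C_x = 1  [C is the centroid of △BAD]
2. C_y = -1/3  [C is the centroid of △BAD]
   → C = (1, -1/3)
3. F_x = -3  [F is the midpoint of CA]
4. F_y = -5/3  [F is the midpoint of CA]
   → F = (-3, -5/3)
5. E_x = -4  [2·signedArea(EFA) = -16 ∩ CE · GD = -5/3]
6. E_y = 2  [2·signedArea(EFA) = -16 ∩ CE · GD = -5/3]
   → E = (-4, 2)

C = (1, -1/3)
E = (-4, 2)
F = (-3, -5/3)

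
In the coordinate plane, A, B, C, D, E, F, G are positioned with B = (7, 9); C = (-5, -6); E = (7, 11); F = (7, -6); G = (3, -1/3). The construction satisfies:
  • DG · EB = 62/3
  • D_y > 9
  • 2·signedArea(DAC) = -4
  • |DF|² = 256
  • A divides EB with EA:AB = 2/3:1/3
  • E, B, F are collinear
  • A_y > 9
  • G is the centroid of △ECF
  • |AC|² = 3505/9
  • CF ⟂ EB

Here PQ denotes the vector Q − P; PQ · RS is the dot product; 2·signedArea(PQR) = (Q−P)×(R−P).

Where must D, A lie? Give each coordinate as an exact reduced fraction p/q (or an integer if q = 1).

1. D_y = 10  [DG · EB = 62/3]
2. D_x = 7  [|DF|² = 256]
   → D = (7, 10)
3. A_x = 7  [A divides EB with EA:AB = 2/3:1/3]
4. A_y = 29/3  [A divides EB with EA:AB = 2/3:1/3]
   → A = (7, 29/3)

A = (7, 29/3)
D = (7, 10)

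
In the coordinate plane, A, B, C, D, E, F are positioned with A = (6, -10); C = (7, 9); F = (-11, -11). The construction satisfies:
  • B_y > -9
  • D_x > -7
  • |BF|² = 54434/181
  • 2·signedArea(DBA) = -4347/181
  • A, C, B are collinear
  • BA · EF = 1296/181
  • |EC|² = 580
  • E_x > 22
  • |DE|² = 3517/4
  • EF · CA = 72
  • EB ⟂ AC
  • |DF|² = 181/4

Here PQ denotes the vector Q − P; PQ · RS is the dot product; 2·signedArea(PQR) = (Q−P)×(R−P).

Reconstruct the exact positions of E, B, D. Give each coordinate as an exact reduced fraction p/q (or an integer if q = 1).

B = (1104/181, -1468/181)
D = (-13/2, -6)
E = (23, -9)

1. E_x = 23  [line 1·x + 19·y + 148 = 0 ∩ |EC|² = 580]
2. E_y = -9  [line 1·x + 19·y + 148 = 0 ∩ |EC|² = 580]
   → E = (23, -9)
3. B_x = 1104/181  [A, C, B are collinear ∩ EB ⟂ AC]
4. B_y = -1468/181  [A, C, B are collinear ∩ EB ⟂ AC]
   → B = (1104/181, -1468/181)
5. D_x = -13/2  [line 342/181·x + -18/181·y + 2115/181 = 0 ∩ |DF|² = 181/4]
6. D_y = -6  [line 342/181·x + -18/181·y + 2115/181 = 0 ∩ |DF|² = 181/4]
   → D = (-13/2, -6)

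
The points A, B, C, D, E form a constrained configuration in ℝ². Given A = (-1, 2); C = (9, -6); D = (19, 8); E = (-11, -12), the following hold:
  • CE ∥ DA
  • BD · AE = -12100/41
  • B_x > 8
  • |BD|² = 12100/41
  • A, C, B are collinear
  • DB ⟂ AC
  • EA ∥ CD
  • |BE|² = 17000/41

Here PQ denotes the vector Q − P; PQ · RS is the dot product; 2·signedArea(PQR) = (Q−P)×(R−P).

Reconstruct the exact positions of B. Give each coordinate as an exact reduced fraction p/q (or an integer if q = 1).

1. B_x = 339/41  [A, C, B are collinear ∩ DB ⟂ AC]
2. B_y = -222/41  [A, C, B are collinear ∩ DB ⟂ AC]
   → B = (339/41, -222/41)

B = (339/41, -222/41)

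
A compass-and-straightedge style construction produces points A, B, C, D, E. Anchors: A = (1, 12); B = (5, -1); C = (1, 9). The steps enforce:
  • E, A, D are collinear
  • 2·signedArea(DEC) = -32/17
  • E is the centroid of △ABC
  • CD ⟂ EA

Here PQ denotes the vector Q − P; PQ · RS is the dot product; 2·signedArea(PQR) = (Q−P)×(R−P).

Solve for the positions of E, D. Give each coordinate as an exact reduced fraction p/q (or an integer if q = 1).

D = (29/17, 156/17)
E = (7/3, 20/3)

1. E_x = 7/3  [E is the centroid of △ABC]
2. E_y = 20/3  [E is the centroid of △ABC]
   → E = (7/3, 20/3)
3. D_x = 29/17  [E, A, D are collinear ∩ CD ⟂ EA]
4. D_y = 156/17  [E, A, D are collinear ∩ CD ⟂ EA]
   → D = (29/17, 156/17)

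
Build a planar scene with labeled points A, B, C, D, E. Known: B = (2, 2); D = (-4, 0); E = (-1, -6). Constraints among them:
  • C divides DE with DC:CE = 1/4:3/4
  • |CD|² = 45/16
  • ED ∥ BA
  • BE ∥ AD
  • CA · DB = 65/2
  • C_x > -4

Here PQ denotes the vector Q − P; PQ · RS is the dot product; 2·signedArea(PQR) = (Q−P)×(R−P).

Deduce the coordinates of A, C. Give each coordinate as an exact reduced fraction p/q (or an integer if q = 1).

A = (-1, 8)
C = (-13/4, -3/2)

1. A_x = -1  [BE ∥ AD ∩ ED ∥ BA]
2. A_y = 8  [BE ∥ AD ∩ ED ∥ BA]
   → A = (-1, 8)
3. C_x = -13/4  [C divides DE with DC:CE = 1/4:3/4]
4. C_y = -3/2  [C divides DE with DC:CE = 1/4:3/4]
   → C = (-13/4, -3/2)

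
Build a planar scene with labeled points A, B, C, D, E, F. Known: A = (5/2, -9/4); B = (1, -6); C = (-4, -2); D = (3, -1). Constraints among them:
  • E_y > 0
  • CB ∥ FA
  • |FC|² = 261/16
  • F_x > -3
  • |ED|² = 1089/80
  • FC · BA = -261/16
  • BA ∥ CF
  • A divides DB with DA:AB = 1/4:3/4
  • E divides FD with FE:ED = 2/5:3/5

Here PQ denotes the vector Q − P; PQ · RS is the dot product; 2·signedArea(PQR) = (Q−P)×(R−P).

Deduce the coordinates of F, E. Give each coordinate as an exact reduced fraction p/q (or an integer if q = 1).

E = (-3/10, 13/20)
F = (-5/2, 7/4)

1. F_x = -5/2  [CB ∥ FA ∩ BA ∥ CF]
2. F_y = 7/4  [CB ∥ FA ∩ BA ∥ CF]
   → F = (-5/2, 7/4)
3. E_x = -3/10  [E divides FD with FE:ED = 2/5:3/5]
4. E_y = 13/20  [E divides FD with FE:ED = 2/5:3/5]
   → E = (-3/10, 13/20)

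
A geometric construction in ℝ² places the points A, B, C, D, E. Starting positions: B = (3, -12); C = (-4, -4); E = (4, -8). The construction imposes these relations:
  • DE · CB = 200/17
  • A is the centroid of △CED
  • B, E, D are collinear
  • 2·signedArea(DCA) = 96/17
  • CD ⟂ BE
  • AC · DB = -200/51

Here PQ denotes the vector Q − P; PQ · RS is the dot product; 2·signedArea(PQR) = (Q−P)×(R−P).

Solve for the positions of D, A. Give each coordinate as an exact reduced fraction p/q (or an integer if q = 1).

A = (76/51, -308/51)
D = (76/17, -104/17)

1. D_x = 76/17  [B, E, D are collinear ∩ CD ⟂ BE]
2. D_y = -104/17  [B, E, D are collinear ∩ CD ⟂ BE]
   → D = (76/17, -104/17)
3. A_x = 76/51  [A is the centroid of △CED]
4. A_y = -308/51  [A is the centroid of △CED]
   → A = (76/51, -308/51)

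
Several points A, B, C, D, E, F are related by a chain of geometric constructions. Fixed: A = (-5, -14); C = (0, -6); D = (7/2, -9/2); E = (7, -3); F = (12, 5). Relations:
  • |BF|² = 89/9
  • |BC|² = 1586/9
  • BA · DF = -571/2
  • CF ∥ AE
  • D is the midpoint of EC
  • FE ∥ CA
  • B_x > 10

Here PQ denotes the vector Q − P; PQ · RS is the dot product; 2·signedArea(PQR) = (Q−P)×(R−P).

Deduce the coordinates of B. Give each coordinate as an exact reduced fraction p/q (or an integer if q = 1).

1. B_x = 31/3  [line -17/2·x + -19/2·y + 110 = 0 ∩ |BC|² = 1586/9]
2. B_y = 7/3  [line -17/2·x + -19/2·y + 110 = 0 ∩ |BC|² = 1586/9]
   → B = (31/3, 7/3)

B = (31/3, 7/3)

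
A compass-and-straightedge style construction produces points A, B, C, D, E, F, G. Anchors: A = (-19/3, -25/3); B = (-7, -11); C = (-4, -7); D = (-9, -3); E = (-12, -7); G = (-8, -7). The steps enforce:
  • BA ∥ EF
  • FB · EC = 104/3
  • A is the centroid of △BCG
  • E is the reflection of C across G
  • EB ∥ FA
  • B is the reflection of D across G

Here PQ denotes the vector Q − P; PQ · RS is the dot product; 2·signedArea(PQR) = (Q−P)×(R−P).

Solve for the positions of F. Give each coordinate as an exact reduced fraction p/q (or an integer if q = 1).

1. F_x = -34/3  [EB ∥ FA ∩ BA ∥ EF]
2. F_y = -13/3  [EB ∥ FA ∩ BA ∥ EF]
   → F = (-34/3, -13/3)

F = (-34/3, -13/3)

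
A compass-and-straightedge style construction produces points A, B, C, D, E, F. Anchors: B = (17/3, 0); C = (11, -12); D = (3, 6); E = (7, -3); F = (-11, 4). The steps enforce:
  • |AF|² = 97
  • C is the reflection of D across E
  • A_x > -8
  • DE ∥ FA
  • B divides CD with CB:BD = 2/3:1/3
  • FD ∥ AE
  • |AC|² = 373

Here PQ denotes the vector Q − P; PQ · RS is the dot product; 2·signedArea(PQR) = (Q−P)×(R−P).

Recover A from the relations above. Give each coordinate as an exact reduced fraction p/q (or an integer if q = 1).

1. A_x = -7  [FD ∥ AE ∩ DE ∥ FA]
2. A_y = -5  [FD ∥ AE ∩ DE ∥ FA]
   → A = (-7, -5)

A = (-7, -5)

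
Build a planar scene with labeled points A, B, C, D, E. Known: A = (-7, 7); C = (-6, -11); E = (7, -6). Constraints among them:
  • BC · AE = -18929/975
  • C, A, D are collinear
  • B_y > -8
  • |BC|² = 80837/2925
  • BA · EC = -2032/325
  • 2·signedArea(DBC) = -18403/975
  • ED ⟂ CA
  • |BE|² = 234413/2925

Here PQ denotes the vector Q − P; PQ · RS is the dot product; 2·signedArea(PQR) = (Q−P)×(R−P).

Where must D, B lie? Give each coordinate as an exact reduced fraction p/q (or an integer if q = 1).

B = (-1702/975, -7714/975)
D = (-2027/325, -2189/325)

1. D_x = -2027/325  [C, A, D are collinear ∩ ED ⟂ CA]
2. D_y = -2189/325  [C, A, D are collinear ∩ ED ⟂ CA]
   → D = (-2027/325, -2189/325)
3. B_x = -1702/975  [BA · EC = -2032/325 ∩ 2·signedArea(DBC) = -18403/975]
4. B_y = -7714/975  [BA · EC = -2032/325 ∩ 2·signedArea(DBC) = -18403/975]
   → B = (-1702/975, -7714/975)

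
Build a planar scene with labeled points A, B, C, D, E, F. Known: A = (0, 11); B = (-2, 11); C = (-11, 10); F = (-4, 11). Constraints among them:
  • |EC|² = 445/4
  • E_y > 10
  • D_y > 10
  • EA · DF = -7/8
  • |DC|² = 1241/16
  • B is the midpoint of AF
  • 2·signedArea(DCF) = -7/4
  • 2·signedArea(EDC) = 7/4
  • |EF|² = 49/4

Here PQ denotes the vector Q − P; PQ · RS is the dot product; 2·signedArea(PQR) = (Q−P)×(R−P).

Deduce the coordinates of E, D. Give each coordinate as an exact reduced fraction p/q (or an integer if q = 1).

1. D_x = -9/4  [line -1·x + 7·y + -317/4 = 0 ∩ |DC|² = 1241/16]
2. D_y = 11  [line -1·x + 7·y + -317/4 = 0 ∩ |DC|² = 1241/16]
   → D = (-9/4, 11)
3. E_x = -1/2  [EA · DF = -7/8 ∩ 2·signedArea(EDC) = 7/4]
4. E_y = 11  [EA · DF = -7/8 ∩ 2·signedArea(EDC) = 7/4]
   → E = (-1/2, 11)

D = (-9/4, 11)
E = (-1/2, 11)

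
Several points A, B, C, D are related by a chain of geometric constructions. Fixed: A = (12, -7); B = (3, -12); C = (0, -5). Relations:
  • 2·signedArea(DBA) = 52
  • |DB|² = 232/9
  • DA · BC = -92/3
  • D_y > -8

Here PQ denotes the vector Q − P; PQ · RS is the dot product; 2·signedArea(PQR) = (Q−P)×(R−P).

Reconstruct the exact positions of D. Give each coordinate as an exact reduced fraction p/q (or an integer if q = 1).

D = (1, -22/3)

1. D_x = 1  [DA · BC = -92/3 ∩ 2·signedArea(DBA) = 52]
2. D_y = -22/3  [DA · BC = -92/3 ∩ 2·signedArea(DBA) = 52]
   → D = (1, -22/3)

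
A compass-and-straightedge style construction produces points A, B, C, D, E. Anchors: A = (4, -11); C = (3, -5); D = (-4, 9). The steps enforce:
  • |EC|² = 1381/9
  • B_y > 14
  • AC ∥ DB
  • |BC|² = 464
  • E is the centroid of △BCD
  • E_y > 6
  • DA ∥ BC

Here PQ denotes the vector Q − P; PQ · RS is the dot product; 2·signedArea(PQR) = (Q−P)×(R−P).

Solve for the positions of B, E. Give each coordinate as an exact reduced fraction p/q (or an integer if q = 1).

1. B_x = -5  [DA ∥ BC ∩ AC ∥ DB]
2. B_y = 15  [DA ∥ BC ∩ AC ∥ DB]
   → B = (-5, 15)
3. E_x = -2  [E is the centroid of △BCD]
4. E_y = 19/3  [E is the centroid of △BCD]
   → E = (-2, 19/3)

B = (-5, 15)
E = (-2, 19/3)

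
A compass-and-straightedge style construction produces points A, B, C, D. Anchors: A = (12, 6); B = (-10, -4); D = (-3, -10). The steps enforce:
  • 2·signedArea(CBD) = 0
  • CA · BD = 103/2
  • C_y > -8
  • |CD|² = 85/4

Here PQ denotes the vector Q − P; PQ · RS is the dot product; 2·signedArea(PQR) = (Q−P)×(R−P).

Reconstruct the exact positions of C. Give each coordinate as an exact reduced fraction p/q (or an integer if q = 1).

C = (-13/2, -7)

1. C_x = -13/2  [2·signedArea(CBD) = 0 ∩ CA · BD = 103/2]
2. C_y = -7  [2·signedArea(CBD) = 0 ∩ CA · BD = 103/2]
   → C = (-13/2, -7)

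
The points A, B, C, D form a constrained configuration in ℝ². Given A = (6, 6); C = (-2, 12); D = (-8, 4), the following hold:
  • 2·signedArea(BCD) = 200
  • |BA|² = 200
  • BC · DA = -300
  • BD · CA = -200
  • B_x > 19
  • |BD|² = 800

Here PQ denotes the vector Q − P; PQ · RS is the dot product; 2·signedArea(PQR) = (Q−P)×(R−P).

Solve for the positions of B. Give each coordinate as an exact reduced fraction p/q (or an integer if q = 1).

1. B_x = 20  [2·signedArea(BCD) = 200 ∩ BC · DA = -300]
2. B_y = 8  [2·signedArea(BCD) = 200 ∩ BC · DA = -300]
   → B = (20, 8)

B = (20, 8)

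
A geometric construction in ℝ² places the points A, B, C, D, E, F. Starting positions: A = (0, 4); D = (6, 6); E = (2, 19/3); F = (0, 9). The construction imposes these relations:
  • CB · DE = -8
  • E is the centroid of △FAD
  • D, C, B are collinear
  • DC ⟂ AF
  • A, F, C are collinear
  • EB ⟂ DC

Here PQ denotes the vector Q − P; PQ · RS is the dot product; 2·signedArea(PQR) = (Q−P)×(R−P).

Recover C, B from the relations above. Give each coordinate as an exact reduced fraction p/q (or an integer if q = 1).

1. C_x = 0  [A, F, C are collinear ∩ DC ⟂ AF]
2. C_y = 6  [A, F, C are collinear ∩ DC ⟂ AF]
   → C = (0, 6)
3. B_x = 2  [D, C, B are collinear ∩ EB ⟂ DC]
4. B_y = 6  [D, C, B are collinear ∩ EB ⟂ DC]
   → B = (2, 6)

B = (2, 6)
C = (0, 6)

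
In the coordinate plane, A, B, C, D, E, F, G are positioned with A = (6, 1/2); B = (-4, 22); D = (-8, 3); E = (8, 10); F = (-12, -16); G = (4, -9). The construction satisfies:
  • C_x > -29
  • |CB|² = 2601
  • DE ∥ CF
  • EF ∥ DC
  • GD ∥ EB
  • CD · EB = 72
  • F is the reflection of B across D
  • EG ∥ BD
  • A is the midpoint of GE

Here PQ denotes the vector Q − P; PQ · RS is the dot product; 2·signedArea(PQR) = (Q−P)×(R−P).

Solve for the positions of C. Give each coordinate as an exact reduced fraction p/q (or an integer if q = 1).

1. C_x = -28  [DE ∥ CF ∩ EF ∥ DC]
2. C_y = -23  [DE ∥ CF ∩ EF ∥ DC]
   → C = (-28, -23)

C = (-28, -23)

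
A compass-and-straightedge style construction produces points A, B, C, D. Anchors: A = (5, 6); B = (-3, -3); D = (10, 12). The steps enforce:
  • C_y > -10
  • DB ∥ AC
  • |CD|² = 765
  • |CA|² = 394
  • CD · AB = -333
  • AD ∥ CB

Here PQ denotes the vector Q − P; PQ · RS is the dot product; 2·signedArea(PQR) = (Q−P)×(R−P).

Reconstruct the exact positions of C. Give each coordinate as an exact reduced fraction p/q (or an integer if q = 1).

1. C_x = -8  [AD ∥ CB ∩ DB ∥ AC]
2. C_y = -9  [AD ∥ CB ∩ DB ∥ AC]
   → C = (-8, -9)

C = (-8, -9)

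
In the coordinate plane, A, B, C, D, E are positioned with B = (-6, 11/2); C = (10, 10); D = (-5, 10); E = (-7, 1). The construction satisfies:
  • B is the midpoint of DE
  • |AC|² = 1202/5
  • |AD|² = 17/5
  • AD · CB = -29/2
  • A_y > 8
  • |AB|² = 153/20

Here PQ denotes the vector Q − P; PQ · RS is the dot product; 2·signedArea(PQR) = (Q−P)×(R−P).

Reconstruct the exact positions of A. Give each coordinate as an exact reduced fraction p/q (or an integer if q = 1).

A = (-27/5, 41/5)

1. A_x = -27/5  [line 16·x + 9/2·y + 99/2 = 0 ∩ |AB|² = 153/20]
2. A_y = 41/5  [line 16·x + 9/2·y + 99/2 = 0 ∩ |AB|² = 153/20]
   → A = (-27/5, 41/5)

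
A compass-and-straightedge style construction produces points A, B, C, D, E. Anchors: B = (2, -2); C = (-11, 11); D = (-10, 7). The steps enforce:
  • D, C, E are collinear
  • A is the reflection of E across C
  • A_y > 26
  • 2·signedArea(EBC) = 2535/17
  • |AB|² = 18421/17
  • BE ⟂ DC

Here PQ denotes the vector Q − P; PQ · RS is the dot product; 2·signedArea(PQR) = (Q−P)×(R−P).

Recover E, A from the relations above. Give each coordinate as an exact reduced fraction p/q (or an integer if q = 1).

1. E_x = -122/17  [D, C, E are collinear ∩ BE ⟂ DC]
2. E_y = -73/17  [D, C, E are collinear ∩ BE ⟂ DC]
   → E = (-122/17, -73/17)
3. A_x = -252/17  [A is the reflection of E across C]
4. A_y = 447/17  [A is the reflection of E across C]
   → A = (-252/17, 447/17)

A = (-252/17, 447/17)
E = (-122/17, -73/17)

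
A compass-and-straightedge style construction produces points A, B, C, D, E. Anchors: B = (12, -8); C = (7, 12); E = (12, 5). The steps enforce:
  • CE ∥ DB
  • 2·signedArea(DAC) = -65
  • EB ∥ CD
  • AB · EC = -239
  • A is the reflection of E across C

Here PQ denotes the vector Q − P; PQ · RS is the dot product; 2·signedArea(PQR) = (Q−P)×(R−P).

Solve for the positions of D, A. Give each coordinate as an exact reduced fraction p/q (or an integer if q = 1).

1. D_x = 7  [CE ∥ DB ∩ EB ∥ CD]
2. D_y = -1  [CE ∥ DB ∩ EB ∥ CD]
   → D = (7, -1)
3. A_x = 2  [A is the reflection of E across C]
4. A_y = 19  [A is the reflection of E across C]
   → A = (2, 19)

A = (2, 19)
D = (7, -1)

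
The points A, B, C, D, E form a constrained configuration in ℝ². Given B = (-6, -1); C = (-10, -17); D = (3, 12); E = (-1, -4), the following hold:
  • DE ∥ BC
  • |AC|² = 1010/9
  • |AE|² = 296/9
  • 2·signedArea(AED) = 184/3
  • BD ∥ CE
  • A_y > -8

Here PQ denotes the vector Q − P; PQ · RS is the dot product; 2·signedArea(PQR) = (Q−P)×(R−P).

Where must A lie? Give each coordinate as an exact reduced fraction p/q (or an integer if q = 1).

A = (-17/3, -22/3)

1. A_x = -17/3  [line -16·x + 4·y + -184/3 = 0 ∩ |AC|² = 1010/9]
2. A_y = -22/3  [line -16·x + 4·y + -184/3 = 0 ∩ |AC|² = 1010/9]
   → A = (-17/3, -22/3)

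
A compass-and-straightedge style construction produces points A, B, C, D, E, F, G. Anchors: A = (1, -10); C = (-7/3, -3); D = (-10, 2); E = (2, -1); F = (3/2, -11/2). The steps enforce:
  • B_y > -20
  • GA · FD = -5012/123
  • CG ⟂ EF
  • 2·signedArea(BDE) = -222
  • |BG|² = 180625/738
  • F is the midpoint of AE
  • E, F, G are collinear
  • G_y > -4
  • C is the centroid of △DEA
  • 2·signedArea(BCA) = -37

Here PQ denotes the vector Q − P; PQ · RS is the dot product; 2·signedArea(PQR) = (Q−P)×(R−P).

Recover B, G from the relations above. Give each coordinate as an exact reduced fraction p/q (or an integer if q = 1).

1. B_x = 0  [2·signedArea(BCA) = -37 ∩ 2·signedArea(BDE) = -222]
2. B_y = -19  [2·signedArea(BCA) = -37 ∩ 2·signedArea(BDE) = -222]
   → B = (0, -19)
3. G_x = 425/246  [E, F, G are collinear ∩ CG ⟂ EF]
4. G_y = -283/82  [E, F, G are collinear ∩ CG ⟂ EF]
   → G = (425/246, -283/82)

B = (0, -19)
G = (425/246, -283/82)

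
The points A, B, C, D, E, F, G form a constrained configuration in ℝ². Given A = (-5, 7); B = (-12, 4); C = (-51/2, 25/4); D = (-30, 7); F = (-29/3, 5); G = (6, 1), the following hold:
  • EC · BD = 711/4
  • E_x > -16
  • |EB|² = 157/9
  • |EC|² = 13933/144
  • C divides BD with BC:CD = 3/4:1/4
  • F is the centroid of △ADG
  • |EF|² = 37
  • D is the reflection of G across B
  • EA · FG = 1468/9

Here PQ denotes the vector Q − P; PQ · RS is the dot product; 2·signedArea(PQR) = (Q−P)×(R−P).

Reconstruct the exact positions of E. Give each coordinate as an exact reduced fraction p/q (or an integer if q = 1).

1. E_x = -47/3  [EA · FG = 1468/9 ∩ EC · BD = 711/4]
2. E_y = 6  [EA · FG = 1468/9 ∩ EC · BD = 711/4]
   → E = (-47/3, 6)

E = (-47/3, 6)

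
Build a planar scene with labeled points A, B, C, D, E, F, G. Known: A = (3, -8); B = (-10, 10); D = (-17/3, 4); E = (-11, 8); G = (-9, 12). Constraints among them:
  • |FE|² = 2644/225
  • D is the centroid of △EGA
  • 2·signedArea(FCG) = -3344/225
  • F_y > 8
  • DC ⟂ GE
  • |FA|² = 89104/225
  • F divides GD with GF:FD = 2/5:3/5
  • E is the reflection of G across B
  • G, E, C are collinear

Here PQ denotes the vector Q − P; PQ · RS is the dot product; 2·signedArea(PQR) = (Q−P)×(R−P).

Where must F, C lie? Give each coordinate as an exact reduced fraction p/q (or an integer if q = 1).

C = (-173/15, 104/15)
F = (-23/3, 44/5)

1. F_x = -23/3  [F divides GD with GF:FD = 2/5:3/5]
2. F_y = 44/5  [F divides GD with GF:FD = 2/5:3/5]
   → F = (-23/3, 44/5)
3. C_x = -173/15  [G, E, C are collinear ∩ DC ⟂ GE]
4. C_y = 104/15  [G, E, C are collinear ∩ DC ⟂ GE]
   → C = (-173/15, 104/15)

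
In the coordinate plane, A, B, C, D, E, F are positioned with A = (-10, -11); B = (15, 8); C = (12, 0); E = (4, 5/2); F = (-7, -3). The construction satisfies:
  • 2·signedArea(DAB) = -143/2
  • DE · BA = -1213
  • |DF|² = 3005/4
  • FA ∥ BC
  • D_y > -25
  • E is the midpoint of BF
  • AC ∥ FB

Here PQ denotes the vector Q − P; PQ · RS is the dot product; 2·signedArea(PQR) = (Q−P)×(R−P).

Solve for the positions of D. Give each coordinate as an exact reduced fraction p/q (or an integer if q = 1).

D = (-24, -49/2)

1. D_x = -24  [2·signedArea(DAB) = -143/2 ∩ DE · BA = -1213]
2. D_y = -49/2  [2·signedArea(DAB) = -143/2 ∩ DE · BA = -1213]
   → D = (-24, -49/2)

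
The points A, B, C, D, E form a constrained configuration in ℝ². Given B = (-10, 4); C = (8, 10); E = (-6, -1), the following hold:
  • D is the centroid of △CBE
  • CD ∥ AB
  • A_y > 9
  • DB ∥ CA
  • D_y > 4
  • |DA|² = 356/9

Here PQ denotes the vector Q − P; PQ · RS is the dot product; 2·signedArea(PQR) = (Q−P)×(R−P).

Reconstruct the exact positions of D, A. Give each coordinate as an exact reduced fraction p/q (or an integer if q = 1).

1. D_x = -8/3  [D is the centroid of △CBE]
2. D_y = 13/3  [D is the centroid of △CBE]
   → D = (-8/3, 13/3)
3. A_x = 2/3  [CD ∥ AB ∩ DB ∥ CA]
4. A_y = 29/3  [CD ∥ AB ∩ DB ∥ CA]
   → A = (2/3, 29/3)

A = (2/3, 29/3)
D = (-8/3, 13/3)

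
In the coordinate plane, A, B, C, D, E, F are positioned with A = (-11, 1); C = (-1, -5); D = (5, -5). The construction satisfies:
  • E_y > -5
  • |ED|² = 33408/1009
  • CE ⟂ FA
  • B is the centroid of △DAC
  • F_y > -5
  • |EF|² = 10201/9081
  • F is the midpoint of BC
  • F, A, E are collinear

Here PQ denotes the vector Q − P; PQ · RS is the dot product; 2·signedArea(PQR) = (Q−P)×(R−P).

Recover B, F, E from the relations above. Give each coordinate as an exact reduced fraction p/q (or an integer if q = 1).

B = (-7/3, -3)
E = (-739/1009, -4541/1009)
F = (-5/3, -4)

1. B_x = -7/3  [B is the centroid of △DAC]
2. B_y = -3  [B is the centroid of △DAC]
   → B = (-7/3, -3)
3. F_x = -5/3  [F is the midpoint of BC]
4. F_y = -4  [F is the midpoint of BC]
   → F = (-5/3, -4)
5. E_x = -739/1009  [F, A, E are collinear ∩ CE ⟂ FA]
6. E_y = -4541/1009  [F, A, E are collinear ∩ CE ⟂ FA]
   → E = (-739/1009, -4541/1009)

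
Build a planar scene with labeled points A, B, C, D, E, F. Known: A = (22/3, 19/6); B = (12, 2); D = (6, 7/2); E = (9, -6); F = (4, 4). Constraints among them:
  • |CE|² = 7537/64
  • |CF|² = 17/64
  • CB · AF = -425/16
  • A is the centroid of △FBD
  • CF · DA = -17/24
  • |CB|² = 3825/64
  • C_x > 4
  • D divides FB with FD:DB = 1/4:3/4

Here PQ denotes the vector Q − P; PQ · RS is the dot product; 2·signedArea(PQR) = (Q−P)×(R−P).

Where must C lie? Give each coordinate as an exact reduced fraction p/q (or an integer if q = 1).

1. C_x = 9/2  [line 10/3·x + -5/6·y + -565/48 = 0 ∩ |CE|² = 7537/64]
2. C_y = 31/8  [line 10/3·x + -5/6·y + -565/48 = 0 ∩ |CE|² = 7537/64]
   → C = (9/2, 31/8)

C = (9/2, 31/8)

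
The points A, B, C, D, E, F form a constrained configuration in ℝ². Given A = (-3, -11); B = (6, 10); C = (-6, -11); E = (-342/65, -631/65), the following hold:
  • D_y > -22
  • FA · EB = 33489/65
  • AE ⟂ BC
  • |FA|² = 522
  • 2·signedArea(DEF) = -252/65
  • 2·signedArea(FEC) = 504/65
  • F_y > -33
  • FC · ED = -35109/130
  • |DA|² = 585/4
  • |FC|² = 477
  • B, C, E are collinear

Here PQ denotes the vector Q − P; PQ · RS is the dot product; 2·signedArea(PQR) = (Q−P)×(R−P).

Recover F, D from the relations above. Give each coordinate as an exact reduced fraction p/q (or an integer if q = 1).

D = (-9, -43/2)
F = (-12, -32)

1. F_x = -12  [2·signedArea(FEC) = 504/65 ∩ FA · EB = 33489/65]
2. F_y = -32  [2·signedArea(FEC) = 504/65 ∩ FA · EB = 33489/65]
   → F = (-12, -32)
3. D_x = -9  [FC · ED = -35109/130 ∩ 2·signedArea(DEF) = -252/65]
4. D_y = -43/2  [FC · ED = -35109/130 ∩ 2·signedArea(DEF) = -252/65]
   → D = (-9, -43/2)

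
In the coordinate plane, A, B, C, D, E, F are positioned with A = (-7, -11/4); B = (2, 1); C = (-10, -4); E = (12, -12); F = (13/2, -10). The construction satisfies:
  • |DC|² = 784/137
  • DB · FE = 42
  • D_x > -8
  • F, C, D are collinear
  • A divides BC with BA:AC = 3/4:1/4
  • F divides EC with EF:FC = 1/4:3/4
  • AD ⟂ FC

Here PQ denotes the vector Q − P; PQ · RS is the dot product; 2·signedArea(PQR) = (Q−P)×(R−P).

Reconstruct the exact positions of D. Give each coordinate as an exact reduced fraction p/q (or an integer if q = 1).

D = (-1062/137, -660/137)

1. D_x = -1062/137  [F, C, D are collinear ∩ AD ⟂ FC]
2. D_y = -660/137  [F, C, D are collinear ∩ AD ⟂ FC]
   → D = (-1062/137, -660/137)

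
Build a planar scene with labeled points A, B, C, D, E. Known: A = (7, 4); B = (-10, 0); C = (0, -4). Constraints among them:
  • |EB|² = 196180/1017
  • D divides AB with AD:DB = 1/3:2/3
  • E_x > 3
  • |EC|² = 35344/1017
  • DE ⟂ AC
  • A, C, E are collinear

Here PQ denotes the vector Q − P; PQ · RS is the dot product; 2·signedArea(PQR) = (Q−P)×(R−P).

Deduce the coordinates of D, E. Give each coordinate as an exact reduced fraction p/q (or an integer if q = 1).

1. D_x = 4/3  [D divides AB with AD:DB = 1/3:2/3]
2. D_y = 8/3  [D divides AB with AD:DB = 1/3:2/3]
   → D = (4/3, 8/3)
3. E_x = 1316/339  [A, C, E are collinear ∩ DE ⟂ AC]
4. E_y = 148/339  [A, C, E are collinear ∩ DE ⟂ AC]
   → E = (1316/339, 148/339)

D = (4/3, 8/3)
E = (1316/339, 148/339)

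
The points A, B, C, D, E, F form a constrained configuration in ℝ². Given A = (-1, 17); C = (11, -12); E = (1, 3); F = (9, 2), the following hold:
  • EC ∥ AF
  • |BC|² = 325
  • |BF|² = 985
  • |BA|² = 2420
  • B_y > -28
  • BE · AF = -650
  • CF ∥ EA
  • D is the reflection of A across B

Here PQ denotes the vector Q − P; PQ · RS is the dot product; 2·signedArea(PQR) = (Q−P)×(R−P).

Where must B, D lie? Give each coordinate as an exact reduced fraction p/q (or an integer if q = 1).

B = (21, -27)
D = (43, -71)

1. B_x = 21  [line -10·x + 15·y + 615 = 0 ∩ |BC|² = 325]
2. B_y = -27  [line -10·x + 15·y + 615 = 0 ∩ |BC|² = 325]
   → B = (21, -27)
3. D_x = 43  [D is the reflection of A across B]
4. D_y = -71  [D is the reflection of A across B]
   → D = (43, -71)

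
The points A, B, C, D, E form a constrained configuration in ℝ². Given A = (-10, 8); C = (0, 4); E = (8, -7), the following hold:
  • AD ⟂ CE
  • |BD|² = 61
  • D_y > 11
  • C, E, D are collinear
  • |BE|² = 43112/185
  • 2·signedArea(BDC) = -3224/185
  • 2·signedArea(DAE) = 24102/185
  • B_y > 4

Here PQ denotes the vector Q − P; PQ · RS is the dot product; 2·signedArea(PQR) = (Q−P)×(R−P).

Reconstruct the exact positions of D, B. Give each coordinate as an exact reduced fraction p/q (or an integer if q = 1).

B = (-454/185, 763/185)
D = (-992/185, 2104/185)

1. D_x = -992/185  [C, E, D are collinear ∩ AD ⟂ CE]
2. D_y = 2104/185  [C, E, D are collinear ∩ AD ⟂ CE]
   → D = (-992/185, 2104/185)
3. B_x = -454/185  [line 1364/185·x + 992/185·y + -744/185 = 0 ∩ |BE|² = 43112/185]
4. B_y = 763/185  [line 1364/185·x + 992/185·y + -744/185 = 0 ∩ |BE|² = 43112/185]
   → B = (-454/185, 763/185)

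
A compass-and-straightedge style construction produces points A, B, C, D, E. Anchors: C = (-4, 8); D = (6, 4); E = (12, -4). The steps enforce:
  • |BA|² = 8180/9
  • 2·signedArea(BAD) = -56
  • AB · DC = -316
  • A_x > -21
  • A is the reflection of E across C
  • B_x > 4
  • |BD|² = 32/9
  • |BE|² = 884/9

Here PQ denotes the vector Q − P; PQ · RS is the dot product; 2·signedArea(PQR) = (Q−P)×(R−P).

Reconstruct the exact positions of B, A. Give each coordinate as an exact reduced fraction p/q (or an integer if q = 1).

1. A_x = -20  [A is the reflection of E across C]
2. A_y = 20  [A is the reflection of E across C]
   → A = (-20, 20)
3. B_x = 14/3  [2·signedArea(BAD) = -56 ∩ AB · DC = -316]
4. B_y = 8/3  [2·signedArea(BAD) = -56 ∩ AB · DC = -316]
   → B = (14/3, 8/3)

A = (-20, 20)
B = (14/3, 8/3)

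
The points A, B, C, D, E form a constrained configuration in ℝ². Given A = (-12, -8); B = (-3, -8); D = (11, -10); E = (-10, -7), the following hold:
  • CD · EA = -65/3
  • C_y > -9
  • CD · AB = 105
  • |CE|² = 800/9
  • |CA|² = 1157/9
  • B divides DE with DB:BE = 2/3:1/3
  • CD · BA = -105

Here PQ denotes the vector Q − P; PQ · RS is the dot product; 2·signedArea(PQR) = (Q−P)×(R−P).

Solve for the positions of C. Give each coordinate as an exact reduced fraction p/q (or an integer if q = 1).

1. C_x = -2/3  [CD · BA = -105 ∩ CD · EA = -65/3]
2. C_y = -25/3  [CD · BA = -105 ∩ CD · EA = -65/3]
   → C = (-2/3, -25/3)

C = (-2/3, -25/3)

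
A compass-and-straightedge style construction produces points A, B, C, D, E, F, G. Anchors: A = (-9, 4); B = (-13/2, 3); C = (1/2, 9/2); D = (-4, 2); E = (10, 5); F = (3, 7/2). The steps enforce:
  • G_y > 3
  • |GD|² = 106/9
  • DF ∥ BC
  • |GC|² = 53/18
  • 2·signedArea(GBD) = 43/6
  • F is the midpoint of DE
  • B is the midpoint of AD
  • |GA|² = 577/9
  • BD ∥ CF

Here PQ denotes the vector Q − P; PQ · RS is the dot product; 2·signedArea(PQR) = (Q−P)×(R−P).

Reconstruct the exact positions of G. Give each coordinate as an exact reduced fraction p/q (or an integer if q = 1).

1. G_x = -1  [line 1·x + 5/2·y + -49/6 = 0 ∩ |GC|² = 53/18]
2. G_y = 11/3  [line 1·x + 5/2·y + -49/6 = 0 ∩ |GC|² = 53/18]
   → G = (-1, 11/3)

G = (-1, 11/3)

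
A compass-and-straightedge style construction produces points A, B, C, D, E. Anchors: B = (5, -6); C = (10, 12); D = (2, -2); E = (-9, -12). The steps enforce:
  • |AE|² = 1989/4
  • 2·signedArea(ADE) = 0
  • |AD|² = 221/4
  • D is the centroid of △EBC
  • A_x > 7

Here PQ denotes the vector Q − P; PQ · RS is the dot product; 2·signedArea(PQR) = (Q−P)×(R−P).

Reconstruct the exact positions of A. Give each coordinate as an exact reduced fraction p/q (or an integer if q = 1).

1. A_x = 15/2  [line 10·x + -11·y + -42 = 0 ∩ |AD|² = 221/4]
2. A_y = 3  [line 10·x + -11·y + -42 = 0 ∩ |AD|² = 221/4]
   → A = (15/2, 3)

A = (15/2, 3)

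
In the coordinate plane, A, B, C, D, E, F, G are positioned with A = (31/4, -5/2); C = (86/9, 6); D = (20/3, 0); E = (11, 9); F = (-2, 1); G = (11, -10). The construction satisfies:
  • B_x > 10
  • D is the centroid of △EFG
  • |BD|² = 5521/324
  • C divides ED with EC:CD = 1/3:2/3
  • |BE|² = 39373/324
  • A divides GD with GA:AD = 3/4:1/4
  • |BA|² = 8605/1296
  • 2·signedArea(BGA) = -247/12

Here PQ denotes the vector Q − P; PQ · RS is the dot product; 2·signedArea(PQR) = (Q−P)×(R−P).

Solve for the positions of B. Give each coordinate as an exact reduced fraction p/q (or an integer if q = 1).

B = (185/18, -2)

1. B_x = 185/18  [line -15/2·x + -13/4·y + 847/12 = 0 ∩ |BA|² = 8605/1296]
2. B_y = -2  [line -15/2·x + -13/4·y + 847/12 = 0 ∩ |BA|² = 8605/1296]
   → B = (185/18, -2)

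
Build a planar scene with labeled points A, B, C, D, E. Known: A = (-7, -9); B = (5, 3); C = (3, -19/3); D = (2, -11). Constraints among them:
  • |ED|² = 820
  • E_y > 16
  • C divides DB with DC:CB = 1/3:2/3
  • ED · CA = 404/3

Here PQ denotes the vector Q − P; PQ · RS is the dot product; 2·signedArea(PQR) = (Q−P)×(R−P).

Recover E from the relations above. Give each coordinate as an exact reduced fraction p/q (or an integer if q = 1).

E = (8, 17)

1. E_x = 8  [line 10·x + 8/3·y + -376/3 = 0 ∩ |ED|² = 820]
2. E_y = 17  [line 10·x + 8/3·y + -376/3 = 0 ∩ |ED|² = 820]
   → E = (8, 17)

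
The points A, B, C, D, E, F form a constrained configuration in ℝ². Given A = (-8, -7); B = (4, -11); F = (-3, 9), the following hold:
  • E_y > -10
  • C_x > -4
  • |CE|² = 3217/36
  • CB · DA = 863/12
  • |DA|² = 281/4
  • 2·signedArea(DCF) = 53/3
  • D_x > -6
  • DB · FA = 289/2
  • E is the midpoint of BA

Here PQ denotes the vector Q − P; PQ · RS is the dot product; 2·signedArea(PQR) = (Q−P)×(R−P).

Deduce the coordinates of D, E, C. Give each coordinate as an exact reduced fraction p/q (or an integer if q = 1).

C = (-7/2, 1/3)
D = (-11/2, 1)
E = (-2, -9)

1. D_x = -11/2  [line 5·x + 16·y + 23/2 = 0 ∩ |DA|² = 281/4]
2. D_y = 1  [line 5·x + 16·y + 23/2 = 0 ∩ |DA|² = 281/4]
   → D = (-11/2, 1)
3. E_x = -2  [E is the midpoint of BA]
4. E_y = -9  [E is the midpoint of BA]
   → E = (-2, -9)
5. C_x = -7/2  [CB · DA = 863/12 ∩ 2·signedArea(DCF) = 53/3]
6. C_y = 1/3  [CB · DA = 863/12 ∩ 2·signedArea(DCF) = 53/3]
   → C = (-7/2, 1/3)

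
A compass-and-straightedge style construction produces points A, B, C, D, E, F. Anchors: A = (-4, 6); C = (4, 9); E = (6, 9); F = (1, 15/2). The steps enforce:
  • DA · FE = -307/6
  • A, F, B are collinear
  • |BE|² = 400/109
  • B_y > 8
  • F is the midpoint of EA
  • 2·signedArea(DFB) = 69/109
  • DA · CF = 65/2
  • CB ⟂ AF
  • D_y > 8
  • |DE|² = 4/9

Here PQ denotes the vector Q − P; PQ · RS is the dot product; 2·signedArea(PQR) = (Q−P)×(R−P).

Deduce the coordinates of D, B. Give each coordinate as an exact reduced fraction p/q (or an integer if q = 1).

B = (454/109, 921/109)
D = (16/3, 9)

1. D_x = 16/3  [DA · FE = -307/6 ∩ DA · CF = 65/2]
2. D_y = 9  [DA · FE = -307/6 ∩ DA · CF = 65/2]
   → D = (16/3, 9)
3. B_x = 454/109  [2·signedArea(DFB) = 69/109 ∩ A, F, B are collinear]
4. B_y = 921/109  [2·signedArea(DFB) = 69/109 ∩ A, F, B are collinear]
   → B = (454/109, 921/109)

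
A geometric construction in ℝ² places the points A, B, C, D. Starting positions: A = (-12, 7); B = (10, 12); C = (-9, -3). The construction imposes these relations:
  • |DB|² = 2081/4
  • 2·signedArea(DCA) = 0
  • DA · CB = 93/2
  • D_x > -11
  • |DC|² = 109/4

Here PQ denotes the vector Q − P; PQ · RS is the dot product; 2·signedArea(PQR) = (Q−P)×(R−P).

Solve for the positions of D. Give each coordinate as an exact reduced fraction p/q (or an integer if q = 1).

D = (-21/2, 2)

1. D_x = -21/2  [2·signedArea(DCA) = 0 ∩ DA · CB = 93/2]
2. D_y = 2  [2·signedArea(DCA) = 0 ∩ DA · CB = 93/2]
   → D = (-21/2, 2)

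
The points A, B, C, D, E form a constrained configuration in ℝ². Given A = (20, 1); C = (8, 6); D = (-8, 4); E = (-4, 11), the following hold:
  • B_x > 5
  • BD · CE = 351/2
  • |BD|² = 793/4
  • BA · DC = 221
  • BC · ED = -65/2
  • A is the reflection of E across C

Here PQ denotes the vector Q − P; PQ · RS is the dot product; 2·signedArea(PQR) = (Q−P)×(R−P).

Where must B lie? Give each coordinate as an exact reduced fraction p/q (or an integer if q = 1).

1. B_x = 6  [BA · DC = 221 ∩ BD · CE = 351/2]
2. B_y = 5/2  [BA · DC = 221 ∩ BD · CE = 351/2]
   → B = (6, 5/2)

B = (6, 5/2)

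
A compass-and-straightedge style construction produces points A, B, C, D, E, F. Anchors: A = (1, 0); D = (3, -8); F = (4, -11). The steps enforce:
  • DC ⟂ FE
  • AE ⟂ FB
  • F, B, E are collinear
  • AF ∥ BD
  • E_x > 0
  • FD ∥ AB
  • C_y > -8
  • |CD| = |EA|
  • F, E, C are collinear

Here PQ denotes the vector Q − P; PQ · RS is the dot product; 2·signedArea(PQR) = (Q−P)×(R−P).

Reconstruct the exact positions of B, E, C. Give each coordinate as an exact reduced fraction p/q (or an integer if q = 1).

1. B_x = 0  [AF ∥ BD ∩ FD ∥ AB]
2. B_y = 3  [AF ∥ BD ∩ FD ∥ AB]
   → B = (0, 3)
3. E_x = 46/53  [F, B, E are collinear ∩ AE ⟂ FB]
4. E_y = -2/53  [F, B, E are collinear ∩ AE ⟂ FB]
   → E = (46/53, -2/53)
5. C_x = 166/53  [F, E, C are collinear ∩ DC ⟂ FE]
6. C_y = -422/53  [F, E, C are collinear ∩ DC ⟂ FE]
   → C = (166/53, -422/53)

B = (0, 3)
C = (166/53, -422/53)
E = (46/53, -2/53)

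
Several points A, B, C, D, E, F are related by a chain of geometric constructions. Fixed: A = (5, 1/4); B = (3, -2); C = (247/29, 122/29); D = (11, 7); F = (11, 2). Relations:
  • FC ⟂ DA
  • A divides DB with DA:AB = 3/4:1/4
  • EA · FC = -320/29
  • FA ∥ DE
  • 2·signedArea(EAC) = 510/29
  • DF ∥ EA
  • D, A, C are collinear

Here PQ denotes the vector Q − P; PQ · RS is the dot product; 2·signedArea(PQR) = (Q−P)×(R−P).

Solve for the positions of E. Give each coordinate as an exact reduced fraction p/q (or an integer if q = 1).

1. E_x = 5  [DF ∥ EA ∩ FA ∥ DE]
2. E_y = 21/4  [DF ∥ EA ∩ FA ∥ DE]
   → E = (5, 21/4)

E = (5, 21/4)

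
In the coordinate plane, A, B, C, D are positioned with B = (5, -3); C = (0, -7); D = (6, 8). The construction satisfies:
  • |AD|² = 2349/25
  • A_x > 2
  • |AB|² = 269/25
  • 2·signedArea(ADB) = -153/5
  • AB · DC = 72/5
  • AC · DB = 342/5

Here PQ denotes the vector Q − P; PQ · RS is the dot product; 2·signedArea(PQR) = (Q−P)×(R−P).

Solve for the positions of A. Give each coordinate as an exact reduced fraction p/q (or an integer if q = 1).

1. A_x = 12/5  [AB · DC = 72/5 ∩ AC · DB = 342/5]
2. A_y = -1  [AB · DC = 72/5 ∩ AC · DB = 342/5]
   → A = (12/5, -1)

A = (12/5, -1)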